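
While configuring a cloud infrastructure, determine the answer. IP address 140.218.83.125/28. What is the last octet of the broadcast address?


Given: IP = 140.218.83.125, prefix = /28
Host bits = 32 - 28 = 4
Network last octet = 125 AND mask = 112
Host part size = 2^4 - 1 = 15
Broadcast last octet = 112 OR 15 = 127

127


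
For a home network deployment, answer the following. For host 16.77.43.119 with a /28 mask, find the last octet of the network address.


Given: IP = 16.77.43.119, prefix = /28
Subnet mask = 255.255.255.240
Last octet of IP: 119
Last octet of mask: 240
Network last octet = 119 AND 240 = 112

112


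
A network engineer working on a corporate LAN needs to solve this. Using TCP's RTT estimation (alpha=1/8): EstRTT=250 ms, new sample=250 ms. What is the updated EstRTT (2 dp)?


Given: EstRTT = 250 ms, SampleRTT = 250 ms, alpha = 1/8
New EstRTT = (1 - alpha) * EstRTT + alpha * SampleRTT
(7/8) * 250 = 218.75
(1/8) * 250 = 31.25
New EstRTT = 218.75 + 31.25 = 250 ms -> 250.00 ms (2 dp)

250.00


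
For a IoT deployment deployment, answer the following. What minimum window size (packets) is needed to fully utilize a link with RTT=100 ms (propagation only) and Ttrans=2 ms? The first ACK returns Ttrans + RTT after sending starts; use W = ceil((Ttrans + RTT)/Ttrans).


Given: Ttrans = 2 ms, RTT = 100 ms (= 2 * Tprop, Tprop = 50 ms)
Time until first ACK returns = Ttrans + RTT = 2 + 100 = 102 ms
Need W * Ttrans >= Ttrans + RTT  ->  W >= (Ttrans + RTT) / Ttrans
(Ttrans + RTT) / Ttrans = 102 / 2 = 51
W_min = ceil(51) = 51

51


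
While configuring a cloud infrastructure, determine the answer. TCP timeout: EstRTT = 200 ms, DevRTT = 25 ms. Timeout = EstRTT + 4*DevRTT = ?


Given: EstRTT = 200 ms, DevRTT = 25 ms
Timeout = EstRTT + 4 * DevRTT
4 * DevRTT = 4 * 25 = 100
Timeout = 200 + 100 = 300 ms

300


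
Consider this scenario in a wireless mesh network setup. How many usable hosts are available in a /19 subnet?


Given: subnet mask /19
Host bits = 32 - 19 = 13
Total addresses = 2^13 = 8192
Usable hosts = 8192 - 2 (network + broadcast) = 8190

8190


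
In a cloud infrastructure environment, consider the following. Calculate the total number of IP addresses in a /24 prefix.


Given: CIDR prefix /24
Host bits = 32 - 24 = 8
Total addresses = 2^8 = 256

256


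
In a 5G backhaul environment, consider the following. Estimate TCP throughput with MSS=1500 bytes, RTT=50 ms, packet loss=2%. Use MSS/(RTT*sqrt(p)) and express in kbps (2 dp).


Given: MSS = 1500 bytes, RTT = 50 ms, loss = 2%
RTT in seconds = 50 / 1000 = 0.05
Loss rate = 2% = 0.02
sqrt(loss) = sqrt(0.02) = 0.141421356237
Throughput (bytes/s) = 1500 / (0.05 * 0.141421356237) = 212132.0344
Throughput (kbps) = 212132.0344 * 8 / 1000 = 1697.056275 -> 1697.06 kbps (2 dp)

1697.06


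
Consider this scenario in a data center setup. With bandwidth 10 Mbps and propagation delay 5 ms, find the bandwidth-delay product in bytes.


Given: bandwidth = 10 Mbps, delay = 5 ms
BDP in bits = 10 * 10^6 * 5 / 1000
BDP in bits = 50000
BDP in bytes = 50000 / 8 = 6250

6250


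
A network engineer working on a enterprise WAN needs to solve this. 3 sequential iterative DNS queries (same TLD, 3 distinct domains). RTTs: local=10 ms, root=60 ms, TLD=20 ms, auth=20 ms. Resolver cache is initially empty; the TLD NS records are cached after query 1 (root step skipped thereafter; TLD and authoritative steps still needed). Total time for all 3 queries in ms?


Lookup 1 (cold cache): local + root + TLD + auth = 10 + 60 + 20 + 20 = 110 ms
Lookups 2..3 (TLD NS cached -> skip root; new domain -> still ask TLD and auth): local + TLD + auth = 10 + 20 + 20 = 50 ms each
Remaining 2 lookups: 2 * 50 = 100 ms
Total = 110 + 100 = 210 ms

210


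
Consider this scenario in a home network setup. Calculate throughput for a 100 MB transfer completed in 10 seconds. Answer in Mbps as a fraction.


Given: file = 100 MB, time = 10 s
File in Mb = 100 * 8 = 800 Mb
Throughput = 800 / 10 Mbps
Throughput = 80 Mbps

80


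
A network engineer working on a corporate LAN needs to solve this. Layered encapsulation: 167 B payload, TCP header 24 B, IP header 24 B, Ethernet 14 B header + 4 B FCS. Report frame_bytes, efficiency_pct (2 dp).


TCP segment = 167 + 24 = 191 B
IP packet = 191 + 24 = 215 B
Ethernet frame = 215 + 14 + 4 = 233 B
Efficiency = app / frame = 167 / 233 = 0.716738 = 71.6738% -> 71.67% (2 dp)

233, 71.67


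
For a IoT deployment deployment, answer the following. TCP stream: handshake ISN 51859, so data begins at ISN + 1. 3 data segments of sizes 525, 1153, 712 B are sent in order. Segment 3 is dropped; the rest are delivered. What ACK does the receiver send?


SYN uses sequence number 51859; first data byte = ISN + 1 = 51860.
Segment 1: SEQ = 51860, len = 525 B, covers [51860, 52384]
Segment 2: SEQ = 52385, len = 1153 B, covers [52385, 53537]
Segment 3: SEQ = 53538, len = 712 B, covers [53538, 54249] [LOST]
In-order data received: bytes [51860, 53537] (segments 1..2).
Segment 3 missing -> gap begins at byte 53538.
Cumulative ACK = next expected in-order byte = 51860 + 525 + 1153 = 53538

53538


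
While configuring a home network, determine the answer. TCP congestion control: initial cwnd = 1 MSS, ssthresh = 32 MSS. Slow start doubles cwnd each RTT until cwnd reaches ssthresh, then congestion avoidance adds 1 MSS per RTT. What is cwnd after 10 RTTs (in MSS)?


RTT 0: cwnd = 1 MSS (initial)
RTT 1: cwnd = 2 MSS (slow start, doubled)
RTT 2: cwnd = 4 MSS (slow start, doubled)
RTT 3: cwnd = 8 MSS (slow start, doubled)
RTT 4: cwnd = 16 MSS (slow start, doubled)
RTT 5: cwnd = 32 MSS (slow start, doubled)
RTT 6: cwnd = 33 MSS (congestion avoidance, +1)
RTT 7: cwnd = 34 MSS (congestion avoidance, +1)
RTT 8: cwnd = 35 MSS (congestion avoidance, +1)
RTT 9: cwnd = 36 MSS (congestion avoidance, +1)
RTT 10: cwnd = 37 MSS (congestion avoidance, +1)

37


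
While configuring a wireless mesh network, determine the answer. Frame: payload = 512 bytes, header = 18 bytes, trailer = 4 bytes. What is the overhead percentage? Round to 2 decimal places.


Given: payload = 512 B, header = 18 B, trailer = 4 B
Overhead bytes = header + trailer = 18 + 4 = 22
Total frame = payload + overhead = 512 + 22 = 534
Overhead % = 22 / 534 * 100 = 4.1199% -> 4.12% (2 dp)

4.12


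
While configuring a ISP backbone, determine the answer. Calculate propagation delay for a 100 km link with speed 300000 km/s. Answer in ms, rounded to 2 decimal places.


Given: distance = 100 km, speed = 300000 km/s
Delay = distance / speed = 100 / 300000 seconds
Delay in ms = 100 * 1000 / 300000
Delay = 0.3333 ms
Rounded to 2 dp = 0.33 ms

0.33


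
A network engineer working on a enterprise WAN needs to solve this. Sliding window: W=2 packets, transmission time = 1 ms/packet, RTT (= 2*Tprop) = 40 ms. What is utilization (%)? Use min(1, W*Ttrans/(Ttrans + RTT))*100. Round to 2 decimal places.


Given: W = 2, Ttrans = 1 ms, RTT = 40 ms (= 2 * Tprop, Tprop = 20 ms)
Cycle time = Ttrans + RTT = 1 + 40 = 41 ms (first packet sent until its ACK returns)
W * Ttrans = 2 * 1 = 2 ms of sending per cycle
W * Ttrans / (Ttrans + RTT) = 2 / 41 = 0.048780
U = min(1, 0.048780) = 0.048780
U% = 4.88%

4.88


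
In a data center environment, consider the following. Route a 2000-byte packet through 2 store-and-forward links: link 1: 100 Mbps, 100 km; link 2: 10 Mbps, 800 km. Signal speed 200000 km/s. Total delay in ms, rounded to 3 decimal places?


Packet = 2000 bytes = 16000 bits. Store-and-forward: sum (t_trans + t_prop) per link.
Link 1: t_trans = 16000/(100*10^6) s = 0.1600 ms; t_prop = 100/200000 s = 0.5000 ms; subtotal = 0.6600 ms
Link 2: t_trans = 16000/(10*10^6) s = 1.6000 ms; t_prop = 800/200000 s = 4.0000 ms; subtotal = 5.6000 ms
End-to-end = 0.6600 + 5.6000 = 6.2600 ms -> 6.260 ms (3 dp)

6.260


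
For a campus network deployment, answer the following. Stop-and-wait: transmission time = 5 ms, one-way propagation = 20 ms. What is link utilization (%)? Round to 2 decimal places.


Given: Ttrans = 5 ms, Tprop = 20 ms
RTT = 2 * Tprop = 2 * 20 = 40 ms
U = Ttrans / (Ttrans + RTT)
U = 5 / (5 + 40)
U = 5 / 45 = 0.111111
U% = 11.11%

11.11


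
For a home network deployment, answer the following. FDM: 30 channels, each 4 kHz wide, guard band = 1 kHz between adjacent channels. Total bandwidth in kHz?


Given: 30 channels, 4 kHz each, guard = 1 kHz
Channel bandwidth = 30 * 4 = 120 kHz
Guard bands = 29 gaps * 1 kHz = 29 kHz
Total = 120 + 29 = 149 kHz

149


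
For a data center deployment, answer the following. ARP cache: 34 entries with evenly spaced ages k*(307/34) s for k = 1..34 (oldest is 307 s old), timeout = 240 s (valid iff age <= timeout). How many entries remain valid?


Ages are k * 307/34 s for k = 1..34 (spacing = 9.0294 s).
Entry k is valid iff k * 307/34 <= 240 iff k <= 34 * 240 / 307 = 26.5798
n_valid = floor(26.5798) = 26
(n_stale = 34 - 26 = 8)

26


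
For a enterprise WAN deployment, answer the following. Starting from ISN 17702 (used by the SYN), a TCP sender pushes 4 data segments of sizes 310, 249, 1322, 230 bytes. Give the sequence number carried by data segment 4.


The SYN occupies sequence number ISN = 17702, so the first data byte is ISN + 1 = 17703.
SEQ of data segment i = (ISN + 1) + sum of payload sizes of segments 1..i-1.
Segment 1: SEQ = 17703, payload = 310 bytes
Segment 2: SEQ = 18013, payload = 249 bytes
Segment 3: SEQ = 18262, payload = 1322 bytes
Segment 4: SEQ = 19584, payload = 230 bytes
SEQ of segment 4 = 17703 + 310 + 249 + 1322 = 19584

19584


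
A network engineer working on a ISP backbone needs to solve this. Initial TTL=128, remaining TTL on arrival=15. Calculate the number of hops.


Given: initial TTL = 128, received TTL = 15
Hops = initial TTL - received TTL
Hops = 128 - 15 = 113

113


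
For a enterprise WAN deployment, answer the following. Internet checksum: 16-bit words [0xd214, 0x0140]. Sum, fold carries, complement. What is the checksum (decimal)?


Given words: [0xd214, 0x0140]
Step 1: Sum all words
Raw sum = 53780 + 320 = 54100
One's complement = ~54100 & 0xFFFF = 11435

11435


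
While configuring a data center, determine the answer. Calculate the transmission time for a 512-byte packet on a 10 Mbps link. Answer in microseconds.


Given: packet = 512 bytes, bandwidth = 10 Mbps
Packet in bits = 512 * 8 = 4096 bits
Bandwidth = 10 * 10^6 = 10000000 bps
Time = 4096 / 10000000 seconds
Time in us = 4096 * 10^6 / 10000000 = 409.6

409.6


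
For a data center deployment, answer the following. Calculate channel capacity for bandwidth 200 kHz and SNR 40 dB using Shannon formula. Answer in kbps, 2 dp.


Given: B = 200 kHz, SNR = 40 dB
SNR linear = 10^(40/10) = 10000
1 + SNR = 10001
log2(10001) = 13.2878566418
C = 200 * 1000 * 13.2878566418 = 2657571.3284 bps
C = 2657.571328 kbps -> 2657.57 kbps (2 dp)

2657.57


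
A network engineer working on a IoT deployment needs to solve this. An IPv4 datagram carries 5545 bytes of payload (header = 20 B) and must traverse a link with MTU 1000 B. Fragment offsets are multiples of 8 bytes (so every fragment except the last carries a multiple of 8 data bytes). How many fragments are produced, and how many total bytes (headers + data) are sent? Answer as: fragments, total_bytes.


Max data per non-final fragment = floor((MTU - header)/8)*8 = floor((1000 - 20)/8)*8 = floor(980/8)*8 = 976 B
Final fragment needs no 8-byte alignment: it can carry up to MTU - header = 980 B
Non-final fragments needed = ceil((payload - 980) / 976) = ceil(4565/976) = ceil(4.6773) = 5
Number of fragments = 5 + 1 = 6
Fragment sizes (data): 5 * 976 B + 665 B (last, 665 <= 980 OK)
Total bytes sent = payload + n_frags * header = 5545 + 6*20 = 5545 + 120 = 5665 B

6, 5665


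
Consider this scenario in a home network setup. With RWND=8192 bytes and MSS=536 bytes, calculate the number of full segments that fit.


Given: RWND = 8192 bytes, MSS = 536 bytes
Full segments = floor(RWND / MSS)
Full segments = floor(8192 / 536)
Full segments = floor(15.2836) = 15

15


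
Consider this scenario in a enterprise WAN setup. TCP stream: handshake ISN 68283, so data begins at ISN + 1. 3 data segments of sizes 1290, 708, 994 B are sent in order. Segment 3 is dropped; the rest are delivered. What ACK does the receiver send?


SYN uses sequence number 68283; first data byte = ISN + 1 = 68284.
Segment 1: SEQ = 68284, len = 1290 B, covers [68284, 69573]
Segment 2: SEQ = 69574, len = 708 B, covers [69574, 70281]
Segment 3: SEQ = 70282, len = 994 B, covers [70282, 71275] [LOST]
In-order data received: bytes [68284, 70281] (segments 1..2).
Segment 3 missing -> gap begins at byte 70282.
Cumulative ACK = next expected in-order byte = 68284 + 1290 + 708 = 70282

70282


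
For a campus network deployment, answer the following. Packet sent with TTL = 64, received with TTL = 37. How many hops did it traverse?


Given: initial TTL = 64, received TTL = 37
Hops = initial TTL - received TTL
Hops = 64 - 37 = 27

27


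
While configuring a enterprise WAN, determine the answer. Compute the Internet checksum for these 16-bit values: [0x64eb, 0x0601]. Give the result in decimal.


Given words: [0x64eb, 0x0601]
Step 1: Sum all words
Raw sum = 25835 + 1537 = 27372
One's complement = ~27372 & 0xFFFF = 38163

38163


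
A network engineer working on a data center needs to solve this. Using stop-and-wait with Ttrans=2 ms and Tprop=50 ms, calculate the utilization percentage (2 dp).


Given: Ttrans = 2 ms, Tprop = 50 ms
RTT = 2 * Tprop = 2 * 50 = 100 ms
U = Ttrans / (Ttrans + RTT)
U = 2 / (2 + 100)
U = 2 / 102 = 0.019608
U% = 1.96%

1.96


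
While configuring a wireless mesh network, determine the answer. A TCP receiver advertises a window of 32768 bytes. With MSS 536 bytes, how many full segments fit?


Given: RWND = 32768 bytes, MSS = 536 bytes
Full segments = floor(RWND / MSS)
Full segments = floor(32768 / 536)
Full segments = floor(61.1343) = 61

61


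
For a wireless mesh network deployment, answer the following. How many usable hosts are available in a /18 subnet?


Given: subnet mask /18
Host bits = 32 - 18 = 14
Total addresses = 2^14 = 16384
Usable hosts = 16384 - 2 (network + broadcast) = 16382

16382


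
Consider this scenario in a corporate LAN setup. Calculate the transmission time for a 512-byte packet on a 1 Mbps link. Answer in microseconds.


Given: packet = 512 bytes, bandwidth = 1 Mbps
Packet in bits = 512 * 8 = 4096 bits
Bandwidth = 1 * 10^6 = 1000000 bps
Time = 4096 / 1000000 seconds
Time in us = 4096 * 10^6 / 1000000 = 4096

4096


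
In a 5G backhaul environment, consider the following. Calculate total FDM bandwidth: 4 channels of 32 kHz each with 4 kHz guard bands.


Given: 4 channels, 32 kHz each, guard = 4 kHz
Channel bandwidth = 4 * 32 = 128 kHz
Guard bands = 3 gaps * 4 kHz = 12 kHz
Total = 128 + 12 = 140 kHz

140


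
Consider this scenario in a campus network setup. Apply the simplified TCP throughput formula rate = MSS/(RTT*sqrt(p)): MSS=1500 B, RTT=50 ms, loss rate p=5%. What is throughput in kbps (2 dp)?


Given: MSS = 1500 bytes, RTT = 50 ms, loss = 5%
RTT in seconds = 50 / 1000 = 0.05
Loss rate = 5% = 0.05
sqrt(loss) = sqrt(0.05) = 0.223606797750
Throughput (bytes/s) = 1500 / (0.05 * 0.223606797750) = 134164.0786
Throughput (kbps) = 134164.0786 * 8 / 1000 = 1073.312629 -> 1073.31 kbps (2 dp)

1073.31


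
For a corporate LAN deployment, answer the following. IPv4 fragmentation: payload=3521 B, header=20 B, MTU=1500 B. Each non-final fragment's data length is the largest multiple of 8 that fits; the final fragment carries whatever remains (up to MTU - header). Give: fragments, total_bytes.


Max data per non-final fragment = floor((MTU - header)/8)*8 = floor((1500 - 20)/8)*8 = floor(1480/8)*8 = 1480 B
Final fragment needs no 8-byte alignment: it can carry up to MTU - header = 1480 B
Non-final fragments needed = ceil((payload - 1480) / 1480) = ceil(2041/1480) = ceil(1.3791) = 2
Number of fragments = 2 + 1 = 3
Fragment sizes (data): 2 * 1480 B + 561 B (last, 561 <= 1480 OK)
Total bytes sent = payload + n_frags * header = 3521 + 3*20 = 3521 + 60 = 3581 B

3, 3581


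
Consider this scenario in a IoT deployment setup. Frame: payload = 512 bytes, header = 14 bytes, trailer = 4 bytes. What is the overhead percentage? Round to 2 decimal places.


Given: payload = 512 B, header = 14 B, trailer = 4 B
Overhead bytes = header + trailer = 14 + 4 = 18
Total frame = payload + overhead = 512 + 18 = 530
Overhead % = 18 / 530 * 100 = 3.3962% -> 3.40% (2 dp)

3.40


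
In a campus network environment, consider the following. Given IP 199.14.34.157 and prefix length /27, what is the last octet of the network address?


Given: IP = 199.14.34.157, prefix = /27
Subnet mask = 255.255.255.224
Last octet of IP: 157
Last octet of mask: 224
Network last octet = 157 AND 224 = 128

128


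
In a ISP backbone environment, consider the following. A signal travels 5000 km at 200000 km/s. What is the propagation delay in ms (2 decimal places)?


Given: distance = 5000 km, speed = 200000 km/s
Delay = distance / speed = 5000 / 200000 seconds
Delay in ms = 5000 * 1000 / 200000
Delay = 25.0000 ms
Rounded to 2 dp = 25.00 ms

25.00


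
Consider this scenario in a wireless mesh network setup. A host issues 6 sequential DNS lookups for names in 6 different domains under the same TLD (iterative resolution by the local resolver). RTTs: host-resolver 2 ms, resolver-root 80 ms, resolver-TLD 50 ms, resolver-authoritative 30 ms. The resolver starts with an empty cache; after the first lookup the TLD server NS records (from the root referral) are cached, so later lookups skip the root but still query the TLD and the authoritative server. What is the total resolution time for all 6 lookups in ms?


Lookup 1 (cold cache): local + root + TLD + auth = 2 + 80 + 50 + 30 = 162 ms
Lookups 2..6 (TLD NS cached -> skip root; new domain -> still ask TLD and auth): local + TLD + auth = 2 + 50 + 30 = 82 ms each
Remaining 5 lookups: 5 * 82 = 410 ms
Total = 162 + 410 = 572 ms

572


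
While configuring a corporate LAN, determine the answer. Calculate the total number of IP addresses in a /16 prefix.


Given: CIDR prefix /16
Host bits = 32 - 16 = 16
Total addresses = 2^16 = 65536

65536


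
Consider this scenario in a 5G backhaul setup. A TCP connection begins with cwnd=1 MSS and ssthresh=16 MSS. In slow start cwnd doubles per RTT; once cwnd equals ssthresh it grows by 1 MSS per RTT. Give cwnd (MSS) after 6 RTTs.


RTT 0: cwnd = 1 MSS (initial)
RTT 1: cwnd = 2 MSS (slow start, doubled)
RTT 2: cwnd = 4 MSS (slow start, doubled)
RTT 3: cwnd = 8 MSS (slow start, doubled)
RTT 4: cwnd = 16 MSS (slow start, doubled)
RTT 5: cwnd = 17 MSS (congestion avoidance, +1)
RTT 6: cwnd = 18 MSS (congestion avoidance, +1)

18


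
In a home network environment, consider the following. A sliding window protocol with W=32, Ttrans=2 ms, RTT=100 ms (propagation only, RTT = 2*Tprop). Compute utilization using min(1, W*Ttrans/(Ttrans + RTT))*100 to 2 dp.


Given: W = 32, Ttrans = 2 ms, RTT = 100 ms (= 2 * Tprop, Tprop = 50 ms)
Cycle time = Ttrans + RTT = 2 + 100 = 102 ms (first packet sent until its ACK returns)
W * Ttrans = 32 * 2 = 64 ms of sending per cycle
W * Ttrans / (Ttrans + RTT) = 64 / 102 = 0.627451
U = min(1, 0.627451) = 0.627451
U% = 62.75%

62.75


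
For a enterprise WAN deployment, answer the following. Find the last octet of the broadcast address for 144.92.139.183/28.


Given: IP = 144.92.139.183, prefix = /28
Host bits = 32 - 28 = 4
Network last octet = 183 AND mask = 176
Host part size = 2^4 - 1 = 15
Broadcast last octet = 176 OR 15 = 191

191


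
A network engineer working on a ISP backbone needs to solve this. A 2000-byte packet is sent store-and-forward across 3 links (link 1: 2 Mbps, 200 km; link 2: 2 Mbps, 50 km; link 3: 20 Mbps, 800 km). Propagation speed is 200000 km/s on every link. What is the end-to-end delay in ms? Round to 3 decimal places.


Packet = 2000 bytes = 16000 bits. Store-and-forward: sum (t_trans + t_prop) per link.
Link 1: t_trans = 16000/(2*10^6) s = 8.0000 ms; t_prop = 200/200000 s = 1.0000 ms; subtotal = 9.0000 ms
Link 2: t_trans = 16000/(2*10^6) s = 8.0000 ms; t_prop = 50/200000 s = 0.2500 ms; subtotal = 8.2500 ms
Link 3: t_trans = 16000/(20*10^6) s = 0.8000 ms; t_prop = 800/200000 s = 4.0000 ms; subtotal = 4.8000 ms
End-to-end = 9.0000 + 8.2500 + 4.8000 = 22.0500 ms -> 22.050 ms (3 dp)

22.050


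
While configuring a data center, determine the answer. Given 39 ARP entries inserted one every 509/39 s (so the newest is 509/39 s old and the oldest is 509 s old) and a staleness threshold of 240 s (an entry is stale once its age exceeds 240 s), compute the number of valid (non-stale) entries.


Ages are k * 509/39 s for k = 1..39 (spacing = 13.0513 s).
Entry k is valid iff k * 509/39 <= 240 iff k <= 39 * 240 / 509 = 18.3890
n_valid = floor(18.3890) = 18
(n_stale = 39 - 18 = 21)

18


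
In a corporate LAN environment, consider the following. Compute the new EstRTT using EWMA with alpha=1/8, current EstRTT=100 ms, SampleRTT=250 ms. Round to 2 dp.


Given: EstRTT = 100 ms, SampleRTT = 250 ms, alpha = 1/8
New EstRTT = (1 - alpha) * EstRTT + alpha * SampleRTT
(7/8) * 100 = 87.5
(1/8) * 250 = 31.25
New EstRTT = 87.5 + 31.25 = 118.75 ms -> 118.75 ms (2 dp)

118.75


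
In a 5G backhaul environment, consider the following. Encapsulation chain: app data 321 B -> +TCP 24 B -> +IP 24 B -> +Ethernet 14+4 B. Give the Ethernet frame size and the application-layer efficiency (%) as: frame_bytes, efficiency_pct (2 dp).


TCP segment = 321 + 24 = 345 B
IP packet = 345 + 24 = 369 B
Ethernet frame = 369 + 14 + 4 = 387 B
Efficiency = app / frame = 321 / 387 = 0.829457 = 82.9457% -> 82.95% (2 dp)

387, 82.95


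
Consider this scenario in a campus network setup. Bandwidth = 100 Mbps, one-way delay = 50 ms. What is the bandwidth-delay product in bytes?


Given: bandwidth = 100 Mbps, delay = 50 ms
BDP in bits = 100 * 10^6 * 50 / 1000
BDP in bits = 5000000
BDP in bytes = 5000000 / 8 = 625000

625000


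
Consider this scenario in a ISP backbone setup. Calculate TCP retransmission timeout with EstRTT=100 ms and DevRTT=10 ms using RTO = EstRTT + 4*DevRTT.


Given: EstRTT = 100 ms, DevRTT = 10 ms
Timeout = EstRTT + 4 * DevRTT
4 * DevRTT = 4 * 10 = 40
Timeout = 100 + 40 = 140 ms

140


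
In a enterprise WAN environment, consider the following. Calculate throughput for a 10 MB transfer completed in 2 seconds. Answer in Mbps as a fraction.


Given: file = 10 MB, time = 2 s
File in Mb = 10 * 8 = 80 Mb
Throughput = 80 / 2 Mbps
Throughput = 40 Mbps

40


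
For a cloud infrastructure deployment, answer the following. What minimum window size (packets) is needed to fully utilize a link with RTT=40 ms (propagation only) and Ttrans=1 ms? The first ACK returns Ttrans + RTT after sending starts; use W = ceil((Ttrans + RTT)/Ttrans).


Given: Ttrans = 1 ms, RTT = 40 ms (= 2 * Tprop, Tprop = 20 ms)
Time until first ACK returns = Ttrans + RTT = 1 + 40 = 41 ms
Need W * Ttrans >= Ttrans + RTT  ->  W >= (Ttrans + RTT) / Ttrans
(Ttrans + RTT) / Ttrans = 41 / 1 = 41
W_min = ceil(41) = 41

41


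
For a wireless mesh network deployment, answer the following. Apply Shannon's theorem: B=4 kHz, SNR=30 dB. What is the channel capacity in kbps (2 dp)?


Given: B = 4 kHz, SNR = 30 dB
SNR linear = 10^(30/10) = 1000
1 + SNR = 1001
log2(1001) = 9.9672262588
C = 4 * 1000 * 9.9672262588 = 39868.9050 bps
C = 39.868905 kbps -> 39.87 kbps (2 dp)

39.87


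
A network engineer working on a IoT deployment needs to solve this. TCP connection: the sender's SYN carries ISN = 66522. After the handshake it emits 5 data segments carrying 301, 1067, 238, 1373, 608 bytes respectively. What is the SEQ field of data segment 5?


The SYN occupies sequence number ISN = 66522, so the first data byte is ISN + 1 = 66523.
SEQ of data segment i = (ISN + 1) + sum of payload sizes of segments 1..i-1.
Segment 1: SEQ = 66523, payload = 301 bytes
Segment 2: SEQ = 66824, payload = 1067 bytes
Segment 3: SEQ = 67891, payload = 238 bytes
Segment 4: SEQ = 68129, payload = 1373 bytes
Segment 5: SEQ = 69502, payload = 608 bytes
SEQ of segment 5 = 66523 + 301 + 1067 + 238 + 1373 = 69502

69502


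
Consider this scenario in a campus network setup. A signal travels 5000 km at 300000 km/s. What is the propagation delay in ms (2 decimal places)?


Given: distance = 5000 km, speed = 300000 km/s
Delay = distance / speed = 5000 / 300000 seconds
Delay in ms = 5000 * 1000 / 300000
Delay = 16.6667 ms
Rounded to 2 dp = 16.67 ms

16.67


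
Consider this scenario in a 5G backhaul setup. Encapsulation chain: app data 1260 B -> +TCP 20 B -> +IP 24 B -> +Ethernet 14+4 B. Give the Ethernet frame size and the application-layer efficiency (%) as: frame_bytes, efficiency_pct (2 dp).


TCP segment = 1260 + 20 = 1280 B
IP packet = 1280 + 24 = 1304 B
Ethernet frame = 1304 + 14 + 4 = 1322 B
Efficiency = app / frame = 1260 / 1322 = 0.953101 = 95.3101% -> 95.31% (2 dp)

1322, 95.31


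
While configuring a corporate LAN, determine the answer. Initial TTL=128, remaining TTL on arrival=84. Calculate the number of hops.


Given: initial TTL = 128, received TTL = 84
Hops = initial TTL - received TTL
Hops = 128 - 84 = 44

44


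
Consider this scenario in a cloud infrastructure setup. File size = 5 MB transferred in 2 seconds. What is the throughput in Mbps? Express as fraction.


Given: file = 5 MB, time = 2 s
File in Mb = 5 * 8 = 40 Mb
Throughput = 40 / 2 Mbps
Throughput = 20 Mbps

20


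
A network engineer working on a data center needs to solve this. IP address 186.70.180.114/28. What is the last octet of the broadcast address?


Given: IP = 186.70.180.114, prefix = /28
Host bits = 32 - 28 = 4
Network last octet = 114 AND mask = 112
Host part size = 2^4 - 1 = 15
Broadcast last octet = 112 OR 15 = 127

127


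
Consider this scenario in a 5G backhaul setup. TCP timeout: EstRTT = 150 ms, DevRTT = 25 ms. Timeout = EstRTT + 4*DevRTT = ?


Given: EstRTT = 150 ms, DevRTT = 25 ms
Timeout = EstRTT + 4 * DevRTT
4 * DevRTT = 4 * 25 = 100
Timeout = 150 + 100 = 250 ms

250


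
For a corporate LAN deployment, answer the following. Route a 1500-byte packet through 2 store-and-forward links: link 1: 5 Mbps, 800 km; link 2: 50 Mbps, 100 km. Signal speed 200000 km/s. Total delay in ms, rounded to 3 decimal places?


Packet = 1500 bytes = 12000 bits. Store-and-forward: sum (t_trans + t_prop) per link.
Link 1: t_trans = 12000/(5*10^6) s = 2.4000 ms; t_prop = 800/200000 s = 4.0000 ms; subtotal = 6.4000 ms
Link 2: t_trans = 12000/(50*10^6) s = 0.2400 ms; t_prop = 100/200000 s = 0.5000 ms; subtotal = 0.7400 ms
End-to-end = 6.4000 + 0.7400 = 7.1400 ms -> 7.140 ms (3 dp)

7.140


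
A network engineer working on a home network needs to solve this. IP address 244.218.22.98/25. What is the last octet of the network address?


Given: IP = 244.218.22.98, prefix = /25
Subnet mask = 255.255.255.128
Last octet of IP: 98
Last octet of mask: 128
Network last octet = 98 AND 128 = 0

0


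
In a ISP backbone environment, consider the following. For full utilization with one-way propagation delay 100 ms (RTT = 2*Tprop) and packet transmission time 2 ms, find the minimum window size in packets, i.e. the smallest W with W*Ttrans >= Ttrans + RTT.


Given: Ttrans = 2 ms, RTT = 200 ms (= 2 * Tprop, Tprop = 100 ms)
Time until first ACK returns = Ttrans + RTT = 2 + 200 = 202 ms
Need W * Ttrans >= Ttrans + RTT  ->  W >= (Ttrans + RTT) / Ttrans
(Ttrans + RTT) / Ttrans = 202 / 2 = 101
W_min = ceil(101) = 101

101


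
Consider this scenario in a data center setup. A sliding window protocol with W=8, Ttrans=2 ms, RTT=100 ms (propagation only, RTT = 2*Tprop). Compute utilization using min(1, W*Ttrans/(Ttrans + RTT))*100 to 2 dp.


Given: W = 8, Ttrans = 2 ms, RTT = 100 ms (= 2 * Tprop, Tprop = 50 ms)
Cycle time = Ttrans + RTT = 2 + 100 = 102 ms (first packet sent until its ACK returns)
W * Ttrans = 8 * 2 = 16 ms of sending per cycle
W * Ttrans / (Ttrans + RTT) = 16 / 102 = 0.156863
U = min(1, 0.156863) = 0.156863
U% = 15.69%

15.69


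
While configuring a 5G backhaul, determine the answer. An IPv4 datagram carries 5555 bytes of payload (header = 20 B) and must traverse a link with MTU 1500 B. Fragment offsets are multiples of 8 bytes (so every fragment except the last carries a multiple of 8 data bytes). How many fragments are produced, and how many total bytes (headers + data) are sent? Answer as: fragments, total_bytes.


Max data per non-final fragment = floor((MTU - header)/8)*8 = floor((1500 - 20)/8)*8 = floor(1480/8)*8 = 1480 B
Final fragment needs no 8-byte alignment: it can carry up to MTU - header = 1480 B
Non-final fragments needed = ceil((payload - 1480) / 1480) = ceil(4075/1480) = ceil(2.7534) = 3
Number of fragments = 3 + 1 = 4
Fragment sizes (data): 3 * 1480 B + 1115 B (last, 1115 <= 1480 OK)
Total bytes sent = payload + n_frags * header = 5555 + 4*20 = 5555 + 80 = 5635 B

4, 5635


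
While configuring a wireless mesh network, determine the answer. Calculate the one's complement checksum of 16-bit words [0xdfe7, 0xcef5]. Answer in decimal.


Given words: [0xdfe7, 0xcef5]
Step 1: Sum all words
Raw sum = 57319 + 52981 = 110300
Step 2: Fold carry: (44764 + 1) = 44765
One's complement = ~44765 & 0xFFFF = 20770

20770


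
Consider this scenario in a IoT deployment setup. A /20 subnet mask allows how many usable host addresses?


Given: subnet mask /20
Host bits = 32 - 20 = 12
Total addresses = 2^12 = 4096
Usable hosts = 4096 - 2 (network + broadcast) = 4094

4094


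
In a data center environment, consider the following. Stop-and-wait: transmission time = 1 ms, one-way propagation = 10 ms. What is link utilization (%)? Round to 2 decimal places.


Given: Ttrans = 1 ms, Tprop = 10 ms
RTT = 2 * Tprop = 2 * 10 = 20 ms
U = Ttrans / (Ttrans + RTT)
U = 1 / (1 + 20)
U = 1 / 21 = 0.047619
U% = 4.76%

4.76


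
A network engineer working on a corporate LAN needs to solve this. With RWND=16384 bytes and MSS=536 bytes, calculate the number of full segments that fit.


Given: RWND = 16384 bytes, MSS = 536 bytes
Full segments = floor(RWND / MSS)
Full segments = floor(16384 / 536)
Full segments = floor(30.5672) = 30

30


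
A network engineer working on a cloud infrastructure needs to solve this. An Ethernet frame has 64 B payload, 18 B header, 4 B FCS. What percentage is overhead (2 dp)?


Given: payload = 64 B, header = 18 B, trailer = 4 B
Overhead bytes = header + trailer = 18 + 4 = 22
Total frame = payload + overhead = 64 + 22 = 86
Overhead % = 22 / 86 * 100 = 25.5814% -> 25.58% (2 dp)

25.58


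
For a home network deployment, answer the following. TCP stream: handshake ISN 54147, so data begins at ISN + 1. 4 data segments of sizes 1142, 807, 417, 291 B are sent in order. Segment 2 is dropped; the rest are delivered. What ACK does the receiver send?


SYN uses sequence number 54147; first data byte = ISN + 1 = 54148.
Segment 1: SEQ = 54148, len = 1142 B, covers [54148, 55289]
Segment 2: SEQ = 55290, len = 807 B, covers [55290, 56096] [LOST]
Segment 3: SEQ = 56097, len = 417 B, covers [56097, 56513]
Segment 4: SEQ = 56514, len = 291 B, covers [56514, 56804]
In-order data received: bytes [54148, 55289] (segments 1..1).
Segment 2 missing -> gap begins at byte 55290; later segments buffered out of order.
Cumulative ACK = next expected in-order byte = 54148 + 1142 = 55290

55290


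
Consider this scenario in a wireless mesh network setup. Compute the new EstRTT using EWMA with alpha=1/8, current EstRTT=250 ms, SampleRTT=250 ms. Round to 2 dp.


Given: EstRTT = 250 ms, SampleRTT = 250 ms, alpha = 1/8
New EstRTT = (1 - alpha) * EstRTT + alpha * SampleRTT
(7/8) * 250 = 218.75
(1/8) * 250 = 31.25
New EstRTT = 218.75 + 31.25 = 250 ms -> 250.00 ms (2 dp)

250.00


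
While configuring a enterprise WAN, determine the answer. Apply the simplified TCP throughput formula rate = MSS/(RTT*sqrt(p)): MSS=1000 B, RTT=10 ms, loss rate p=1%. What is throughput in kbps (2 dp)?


Given: MSS = 1000 bytes, RTT = 10 ms, loss = 1%
RTT in seconds = 10 / 1000 = 0.01
Loss rate = 1% = 0.01
sqrt(loss) = sqrt(0.01) = 0.1
Throughput (bytes/s) = 1000 / (0.01 * 0.1) = 1000000.0000
Throughput (kbps) = 1000000.0000 * 8 / 1000 = 8000.000000 -> 8000.00 kbps (2 dp)

8000.00


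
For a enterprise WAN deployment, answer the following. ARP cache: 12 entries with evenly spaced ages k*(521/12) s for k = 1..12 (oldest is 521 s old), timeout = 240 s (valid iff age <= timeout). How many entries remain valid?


Ages are k * 521/12 s for k = 1..12 (spacing = 43.4167 s).
Entry k is valid iff k * 521/12 <= 240 iff k <= 12 * 240 / 521 = 5.5278
n_valid = floor(5.5278) = 5
(n_stale = 12 - 5 = 7)

5


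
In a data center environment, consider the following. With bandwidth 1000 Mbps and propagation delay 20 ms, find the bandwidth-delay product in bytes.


Given: bandwidth = 1000 Mbps, delay = 20 ms
BDP in bits = 1000 * 10^6 * 20 / 1000
BDP in bits = 20000000
BDP in bytes = 20000000 / 8 = 2500000

2500000


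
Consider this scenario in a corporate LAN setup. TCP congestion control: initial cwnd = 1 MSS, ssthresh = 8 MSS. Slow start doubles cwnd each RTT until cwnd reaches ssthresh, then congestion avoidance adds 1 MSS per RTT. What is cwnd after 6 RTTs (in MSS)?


RTT 0: cwnd = 1 MSS (initial)
RTT 1: cwnd = 2 MSS (slow start, doubled)
RTT 2: cwnd = 4 MSS (slow start, doubled)
RTT 3: cwnd = 8 MSS (slow start, doubled)
RTT 4: cwnd = 9 MSS (congestion avoidance, +1)
RTT 5: cwnd = 10 MSS (congestion avoidance, +1)
RTT 6: cwnd = 11 MSS (congestion avoidance, +1)

11


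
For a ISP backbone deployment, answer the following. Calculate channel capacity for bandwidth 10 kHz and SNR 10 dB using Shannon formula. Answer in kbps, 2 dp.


Given: B = 10 kHz, SNR = 10 dB
SNR linear = 10^(10/10) = 10
1 + SNR = 11
log2(11) = 3.4594316186
C = 10 * 1000 * 3.4594316186 = 34594.3162 bps
C = 34.594316 kbps -> 34.59 kbps (2 dp)

34.59


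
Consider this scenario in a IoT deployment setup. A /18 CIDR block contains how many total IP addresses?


Given: CIDR prefix /18
Host bits = 32 - 18 = 14
Total addresses = 2^14 = 16384

16384


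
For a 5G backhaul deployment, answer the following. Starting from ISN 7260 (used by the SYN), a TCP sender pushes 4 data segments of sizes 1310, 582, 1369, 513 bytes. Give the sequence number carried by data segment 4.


The SYN occupies sequence number ISN = 7260, so the first data byte is ISN + 1 = 7261.
SEQ of data segment i = (ISN + 1) + sum of payload sizes of segments 1..i-1.
Segment 1: SEQ = 7261, payload = 1310 bytes
Segment 2: SEQ = 8571, payload = 582 bytes
Segment 3: SEQ = 9153, payload = 1369 bytes
Segment 4: SEQ = 10522, payload = 513 bytes
SEQ of segment 4 = 7261 + 1310 + 582 + 1369 = 10522

10522


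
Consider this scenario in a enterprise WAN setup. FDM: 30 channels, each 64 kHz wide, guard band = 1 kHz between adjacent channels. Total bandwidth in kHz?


Given: 30 channels, 64 kHz each, guard = 1 kHz
Channel bandwidth = 30 * 64 = 1920 kHz
Guard bands = 29 gaps * 1 kHz = 29 kHz
Total = 1920 + 29 = 1949 kHz

1949


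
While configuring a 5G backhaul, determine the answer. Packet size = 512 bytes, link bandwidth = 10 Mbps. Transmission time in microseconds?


Given: packet = 512 bytes, bandwidth = 10 Mbps
Packet in bits = 512 * 8 = 4096 bits
Bandwidth = 10 * 10^6 = 10000000 bps
Time = 4096 / 10000000 seconds
Time in us = 4096 * 10^6 / 10000000 = 409.6

409.6


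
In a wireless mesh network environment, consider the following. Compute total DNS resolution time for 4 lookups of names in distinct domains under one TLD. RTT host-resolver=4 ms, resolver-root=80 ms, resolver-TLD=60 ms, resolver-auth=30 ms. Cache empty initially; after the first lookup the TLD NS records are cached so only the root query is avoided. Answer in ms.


Lookup 1 (cold cache): local + root + TLD + auth = 4 + 80 + 60 + 30 = 174 ms
Lookups 2..4 (TLD NS cached -> skip root; new domain -> still ask TLD and auth): local + TLD + auth = 4 + 60 + 30 = 94 ms each
Remaining 3 lookups: 3 * 94 = 282 ms
Total = 174 + 282 = 456 ms

456


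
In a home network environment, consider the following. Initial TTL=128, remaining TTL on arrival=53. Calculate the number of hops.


Given: initial TTL = 128, received TTL = 53
Hops = initial TTL - received TTL
Hops = 128 - 53 = 75

75


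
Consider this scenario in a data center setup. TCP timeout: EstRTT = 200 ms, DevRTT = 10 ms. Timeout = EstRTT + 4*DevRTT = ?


Given: EstRTT = 200 ms, DevRTT = 10 ms
Timeout = EstRTT + 4 * DevRTT
4 * DevRTT = 4 * 10 = 40
Timeout = 200 + 40 = 240 ms

240


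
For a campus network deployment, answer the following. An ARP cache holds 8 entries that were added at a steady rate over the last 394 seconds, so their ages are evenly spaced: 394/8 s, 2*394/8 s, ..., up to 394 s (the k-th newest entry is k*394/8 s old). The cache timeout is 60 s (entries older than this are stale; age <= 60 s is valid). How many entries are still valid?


Ages are k * 394/8 s for k = 1..8 (spacing = 49.2500 s).
Entry k is valid iff k * 394/8 <= 60 iff k <= 8 * 60 / 394 = 1.2183
n_valid = floor(1.2183) = 1
(n_stale = 8 - 1 = 7)

1


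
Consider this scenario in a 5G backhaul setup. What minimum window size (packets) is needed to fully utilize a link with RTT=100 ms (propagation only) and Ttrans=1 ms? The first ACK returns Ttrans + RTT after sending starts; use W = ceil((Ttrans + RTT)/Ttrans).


Given: Ttrans = 1 ms, RTT = 100 ms (= 2 * Tprop, Tprop = 50 ms)
Time until first ACK returns = Ttrans + RTT = 1 + 100 = 101 ms
Need W * Ttrans >= Ttrans + RTT  ->  W >= (Ttrans + RTT) / Ttrans
(Ttrans + RTT) / Ttrans = 101 / 1 = 101
W_min = ceil(101) = 101

101


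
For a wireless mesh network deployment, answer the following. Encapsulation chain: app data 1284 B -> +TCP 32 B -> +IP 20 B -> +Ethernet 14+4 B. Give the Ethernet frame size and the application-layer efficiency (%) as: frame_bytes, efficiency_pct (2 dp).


TCP segment = 1284 + 32 = 1316 B
IP packet = 1316 + 20 = 1336 B
Ethernet frame = 1336 + 14 + 4 = 1354 B
Efficiency = app / frame = 1284 / 1354 = 0.948301 = 94.8301% -> 94.83% (2 dp)

1354, 94.83


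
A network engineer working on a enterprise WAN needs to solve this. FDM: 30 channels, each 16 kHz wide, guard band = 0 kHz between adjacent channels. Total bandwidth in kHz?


Given: 30 channels, 16 kHz each, guard = 0 kHz
Channel bandwidth = 30 * 16 = 480 kHz
Guard bands = 29 gaps * 0 kHz = 0 kHz
Total = 480 + 0 = 480 kHz

480


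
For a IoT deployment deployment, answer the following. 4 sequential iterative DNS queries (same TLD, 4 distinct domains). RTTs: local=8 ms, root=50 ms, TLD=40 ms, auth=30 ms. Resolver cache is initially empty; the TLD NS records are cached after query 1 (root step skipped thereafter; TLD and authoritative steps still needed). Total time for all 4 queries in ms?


Lookup 1 (cold cache): local + root + TLD + auth = 8 + 50 + 40 + 30 = 128 ms
Lookups 2..4 (TLD NS cached -> skip root; new domain -> still ask TLD and auth): local + TLD + auth = 8 + 40 + 30 = 78 ms each
Remaining 3 lookups: 3 * 78 = 234 ms
Total = 128 + 234 = 362 ms

362


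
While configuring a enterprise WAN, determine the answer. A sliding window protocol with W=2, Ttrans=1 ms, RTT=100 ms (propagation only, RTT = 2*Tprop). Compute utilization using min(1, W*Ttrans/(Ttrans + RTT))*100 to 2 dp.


Given: W = 2, Ttrans = 1 ms, RTT = 100 ms (= 2 * Tprop, Tprop = 50 ms)
Cycle time = Ttrans + RTT = 1 + 100 = 101 ms (first packet sent until its ACK returns)
W * Ttrans = 2 * 1 = 2 ms of sending per cycle
W * Ttrans / (Ttrans + RTT) = 2 / 101 = 0.019802
U = min(1, 0.019802) = 0.019802
U% = 1.98%

1.98


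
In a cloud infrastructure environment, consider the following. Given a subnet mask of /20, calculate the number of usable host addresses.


Given: subnet mask /20
Host bits = 32 - 20 = 12
Total addresses = 2^12 = 4096
Usable hosts = 4096 - 2 (network + broadcast) = 4094

4094
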